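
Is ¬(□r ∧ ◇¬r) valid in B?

Valid in B

Tableau for the negation □r ∧ ◇¬r:
1. □r ∧ ◇¬r, w0
2. □r, w0   [∧-rule on 1]
3. ◇¬r, w0   [∧-rule on 1]
4. r, w0   [□-rule on 2 via w0Rw0]
5. ¬r, w1   [◇-rule on 3: fresh world w1, w0Rw1]
6. r, w1   [□-rule on 2 via w0Rw1]
Accessibility: w0Rw0, w0Rw1, w1Rw0, w1Rw1
Branch closes: r and ¬r both at w1.
Every branch of the negation's tableau closes; the branch above is one of them.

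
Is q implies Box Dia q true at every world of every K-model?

Tableau for the negation not (q implies Box Dia q):
1. not (q implies Box Dia q), 0
2. q, 0   [neg-implies-rule on 1]
3. not Box Dia q, 0   [neg-implies-rule on 1]
4. not Dia q, 1   [neg-Box-rule on 3: fresh world 1, 0R1]
Accessibility: 0R1
The negation has an open branch (countermodel exists).

Not valid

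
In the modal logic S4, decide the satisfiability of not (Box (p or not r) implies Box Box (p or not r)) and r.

1. not (Box (p or not r) implies Box Box (p or not r)) and r, 0
2. not (Box (p or not r) implies Box Box (p or not r)), 0
3. r, 0
4. Box (p or not r), 0
5. not Box Box (p or not r), 0
6. p or not r, 0
7. p, 0
8. not Box (p or not r), 1
9. p or not r, 1
10. not r, 1
11. not (p or not r), 2
12. not p, 2
13. r, 2
14. p or not r, 2
15. not r, 2
Accessibility: 0R0, 0R1, 0R2, 1R1, 1R2, 2R2
Branch closes: r and not r both at 2.
(One branch shown.) All branches close.

Unsatisfiable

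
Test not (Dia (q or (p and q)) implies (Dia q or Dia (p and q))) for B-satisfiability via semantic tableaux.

Unsatisfiable (every branch closes)

1. not (Dia (q or (p and q)) implies (Dia q or Dia (p and q))), 0
2. Dia (q or (p and q)), 0
3. not (Dia q or Dia (p and q)), 0
4. not Dia q, 0
5. not Dia (p and q), 0
6. not q, 0
7. not (p and q), 0
8. q or (p and q), 1
9. not q, 1
10. not (p and q), 1
11. p and q, 1
12. p, 1
13. q, 1
Accessibility: 0R0, 0R1, 1R0, 1R1
Branch closes: q and not q both at 1.
Every branch closes; the branch above is one of them.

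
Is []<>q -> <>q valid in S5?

Valid in S5

Tableau for the negation ~([]<>q -> <>q):
1. ~([]<>q -> <>q), w0
2. []<>q, w0
3. ~<>q, w0
4. <>q, w0
5. ~q, w0
6. q, w1
7. <>q, w1
8. ~q, w1
Accessibility: w0Rw0, w0Rw1, w1Rw0, w1Rw1
Branch closes: q and ~q both at w1.
Every branch of the negation's tableau closes; the branch above is one of them.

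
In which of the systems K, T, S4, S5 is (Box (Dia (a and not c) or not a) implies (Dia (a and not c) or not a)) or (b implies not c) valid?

T-tableau for the negation not ((Box (Dia (a and not c) or not a) implies (Dia (a and not c) or not a)) or (b implies not c)):
1. not ((Box (Dia (a and not c) or not a) implies (Dia (a and not c) or not a)) or (b implies not c)), w0
2. not (Box (Dia (a and not c) or not a) implies (Dia (a and not c) or not a)), w0   [neg-or-rule on 1]
3. not (b implies not c), w0   [neg-or-rule on 1]
4. Box (Dia (a and not c) or not a), w0   [neg-implies-rule on 2]
5. not (Dia (a and not c) or not a), w0   [neg-implies-rule on 2]
6. b, w0   [neg-implies-rule on 3]
7. c, w0   [neg-implies-rule on 3]
8. not Dia (a and not c), w0   [neg-or-rule on 5]
9. a, w0   [neg-or-rule on 5]
10. Dia (a and not c) or not a, w0   [Box-rule on 4 via w0Rw0]
11. not (a and not c), w0   [neg-Dia-rule on 8 via w0Rw0]
12. Dia (a and not c), w0   [or-rule on 10 (branches; this branch)]
13. a and not c, w1   [Dia-rule on 12: fresh world w1, w0Rw1]
14. a, w1   [and-rule on 13]
15. not c, w1   [and-rule on 13]
16. Dia (a and not c) or not a, w1   [Box-rule on 4 via w0Rw1]
17. not (a and not c), w1   [neg-Dia-rule on 8 via w0Rw1]
18. Dia (a and not c), w1   [or-rule on 16 (branches; this branch)]
19. c, w1   [neg-and-rule on 17 (branches; this branch)]
Accessibility: w0Rw0, w0Rw1, w1Rw1
Branch closes: c and not c both at w1.
Every branch closes (one shown): valid in T, hence also in S4, S5 (every theorem of T is a theorem of S4 and S5).
K-tableau for the negation not ((Box (Dia (a and not c) or not a) implies (Dia (a and not c) or not a)) or (b implies not c)):
1. not ((Box (Dia (a and not c) or not a) implies (Dia (a and not c) or not a)) or (b implies not c)), w0
2. not (Box (Dia (a and not c) or not a) implies (Dia (a and not c) or not a)), w0   [neg-or-rule on 1]
3. not (b implies not c), w0   [neg-or-rule on 1]
4. Box (Dia (a and not c) or not a), w0   [neg-implies-rule on 2]
5. not (Dia (a and not c) or not a), w0   [neg-implies-rule on 2]
6. b, w0   [neg-implies-rule on 3]
7. c, w0   [neg-implies-rule on 3]
8. not Dia (a and not c), w0   [neg-or-rule on 5]
9. a, w0   [neg-or-rule on 5]
Complete open branch: countermodel on a K-frame, so not valid in K.

T, S4, S5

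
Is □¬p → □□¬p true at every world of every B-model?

No, not valid

Tableau for the negation ¬(□¬p → □□¬p):
1. ¬(□¬p → □□¬p), 0
2. □¬p, 0
3. ¬□□¬p, 0
4. ¬p, 0
5. ¬□¬p, 1
6. ¬p, 1
7. p, 2
Accessibility: 0R0, 0R1, 1R0, 1R1, 1R2, 2R1, 2R2
The negation has an open branch (countermodel exists).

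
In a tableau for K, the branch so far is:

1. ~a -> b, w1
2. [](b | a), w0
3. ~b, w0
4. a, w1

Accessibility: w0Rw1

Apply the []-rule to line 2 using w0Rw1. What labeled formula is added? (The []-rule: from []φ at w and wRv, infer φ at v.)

b | a, w1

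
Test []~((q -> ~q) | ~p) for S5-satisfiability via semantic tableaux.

Satisfiable

1. []~((q -> ~q) | ~p), u
2. ~((q -> ~q) | ~p), u
3. ~(q -> ~q), u
4. p, u
5. q, u
Accessibility: uRu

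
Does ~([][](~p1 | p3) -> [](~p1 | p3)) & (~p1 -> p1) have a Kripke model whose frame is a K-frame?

Yes, satisfiable

1. ~([][](~p1 | p3) -> [](~p1 | p3)) & (~p1 -> p1), w0
2. ~([][](~p1 | p3) -> [](~p1 | p3)), w0
3. ~p1 -> p1, w0
4. [][](~p1 | p3), w0
5. ~[](~p1 | p3), w0
6. p1, w0
7. ~(~p1 | p3), w1
8. p1, w1
9. ~p3, w1
10. [](~p1 | p3), w1
Accessibility: w0Rw1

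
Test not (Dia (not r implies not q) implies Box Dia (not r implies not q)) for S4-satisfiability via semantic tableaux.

1. not (Dia (not r implies not q) implies Box Dia (not r implies not q)), w0
2. Dia (not r implies not q), w0
3. not Box Dia (not r implies not q), w0
4. not r implies not q, w1
5. not q, w1
6. not Dia (not r implies not q), w2
7. not (not r implies not q), w2
8. not r, w2
9. q, w2
Accessibility: w0Rw0, w0Rw1, w0Rw2, w1Rw1, w2Rw2

Satisfiable (open branch found)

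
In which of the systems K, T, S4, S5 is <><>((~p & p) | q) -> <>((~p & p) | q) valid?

S4, S5

S4-tableau for the negation ~(<><>((~p & p) | q) -> <>((~p & p) | q)):
1. ~(<><>((~p & p) | q) -> <>((~p & p) | q)), w0
2. <><>((~p & p) | q), w0   [~->-rule on 1]
3. ~<>((~p & p) | q), w0   [~->-rule on 1]
4. ~((~p & p) | q), w0   [~<>-rule on 3 via w0Rw0]
5. ~(~p & p), w0   [~|-rule on 4]
6. ~q, w0   [~|-rule on 4]
7. ~p, w0   [~&-rule on 5 (branches; this branch)]
8. <>((~p & p) | q), w1   [<>-rule on 2: fresh world w1, w0Rw1]
9. ~((~p & p) | q), w1   [~<>-rule on 3 via w0Rw1]
10. ~(~p & p), w1   [~|-rule on 9]
11. ~q, w1   [~|-rule on 9]
12. ~p, w1   [~&-rule on 10 (branches; this branch)]
13. (~p & p) | q, w2   [<>-rule on 8: fresh world w2, w1Rw2]
14. ~((~p & p) | q), w2   [~<>-rule on 3 via w0Rw2]
15. ~(~p & p), w2   [~|-rule on 14]
16. ~q, w2   [~|-rule on 14]
17. ~p & p, w2   [|-rule on 13 (branches; this branch)]
18. ~p, w2   [&-rule on 17]
19. p, w2   [&-rule on 17]
Accessibility: w0Rw0, w0Rw1, w0Rw2, w1Rw1, w1Rw2, w2Rw2
Branch closes: p and ~p both at w2.
Every branch closes (one shown): valid in S4, hence also in S5 (every theorem of S4 is a theorem of S5).
T-tableau for the negation ~(<><>((~p & p) | q) -> <>((~p & p) | q)):
1. ~(<><>((~p & p) | q) -> <>((~p & p) | q)), w0
2. <><>((~p & p) | q), w0   [~->-rule on 1]
3. ~<>((~p & p) | q), w0   [~->-rule on 1]
4. ~((~p & p) | q), w0   [~<>-rule on 3 via w0Rw0]
5. ~(~p & p), w0   [~|-rule on 4]
6. ~q, w0   [~|-rule on 4]
7. ~p, w0   [~&-rule on 5 (branches; this branch)]
8. <>((~p & p) | q), w1   [<>-rule on 2: fresh world w1, w0Rw1]
9. ~((~p & p) | q), w1   [~<>-rule on 3 via w0Rw1]
10. ~(~p & p), w1   [~|-rule on 9]
11. ~q, w1   [~|-rule on 9]
12. ~p, w1   [~&-rule on 10 (branches; this branch)]
13. (~p & p) | q, w2   [<>-rule on 8: fresh world w2, w1Rw2]
14. q, w2   [|-rule on 13 (branches; this branch)]
Accessibility: w0Rw0, w0Rw1, w1Rw1, w1Rw2, w2Rw2
Complete open branch: countermodel on a T-frame, so not valid in T, nor in K (the same frame is also a K-frame).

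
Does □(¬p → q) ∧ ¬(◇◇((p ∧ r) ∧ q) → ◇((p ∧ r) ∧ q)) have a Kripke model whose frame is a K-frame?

1. □(¬p → q) ∧ ¬(◇◇((p ∧ r) ∧ q) → ◇((p ∧ r) ∧ q)), w0
2. □(¬p → q), w0
3. ¬(◇◇((p ∧ r) ∧ q) → ◇((p ∧ r) ∧ q)), w0
4. ◇◇((p ∧ r) ∧ q), w0
5. ¬◇((p ∧ r) ∧ q), w0
6. ◇((p ∧ r) ∧ q), w1
7. ¬p → q, w1
8. ¬((p ∧ r) ∧ q), w1
9. q, w1
10. ¬(p ∧ r), w1
11. ¬r, w1
12. (p ∧ r) ∧ q, w2
13. p ∧ r, w2
14. q, w2
15. p, w2
16. r, w2
Accessibility: w0Rw1, w1Rw2

Yes, satisfiable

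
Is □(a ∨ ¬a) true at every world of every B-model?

Yes, valid

Tableau for the negation ¬□(a ∨ ¬a):
1. ¬□(a ∨ ¬a), w0
2. ¬(a ∨ ¬a), w1
3. ¬a, w1
4. a, w1
Accessibility: w0Rw0, w0Rw1, w1Rw0, w1Rw1
Branch closes: a and ¬a both at w1.
All branches of the negation close; one closing branch shown above.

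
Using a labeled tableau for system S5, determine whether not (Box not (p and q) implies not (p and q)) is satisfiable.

1. not (Box not (p and q) implies not (p and q)), w0
2. Box not (p and q), w0
3. p and q, w0
4. p, w0
5. q, w0
6. not (p and q), w0
7. not q, w0
Accessibility: w0Rw0
Branch closes: q and not q both at w0.
All branches of the tableau close; one closing branch shown above.

Unsatisfiable (every branch closes)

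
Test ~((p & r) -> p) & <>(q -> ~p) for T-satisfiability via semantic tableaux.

1. ~((p & r) -> p) & <>(q -> ~p), 0
2. ~((p & r) -> p), 0   [&-rule on 1]
3. <>(q -> ~p), 0   [&-rule on 1]
4. p & r, 0   [~->-rule on 2]
5. ~p, 0   [~->-rule on 2]
6. p, 0   [&-rule on 4]
7. r, 0   [&-rule on 4]
Accessibility: 0R0
Branch closes: p and ~p both at 0.
(One branch shown.) All branches close.

Unsatisfiable (every branch closes)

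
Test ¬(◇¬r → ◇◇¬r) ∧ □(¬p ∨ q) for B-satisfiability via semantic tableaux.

Unsatisfiable

1. ¬(◇¬r → ◇◇¬r) ∧ □(¬p ∨ q), 0
2. ¬(◇¬r → ◇◇¬r), 0
3. □(¬p ∨ q), 0
4. ◇¬r, 0
5. ¬◇◇¬r, 0
6. ¬p ∨ q, 0
7. ¬◇¬r, 0
8. r, 0
9. q, 0
10. ¬r, 1
11. ¬p ∨ q, 1
12. ¬◇¬r, 1
13. r, 1
Accessibility: 0R0, 0R1, 1R0, 1R1
Branch closes: r and ¬r both at 1.
All branches of the tableau close; one closing branch shown above.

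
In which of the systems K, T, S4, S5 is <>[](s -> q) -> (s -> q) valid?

S5

S4-tableau for the negation ~(<>[](s -> q) -> (s -> q)):
1. ~(<>[](s -> q) -> (s -> q)), w0
2. <>[](s -> q), w0
3. ~(s -> q), w0
4. s, w0
5. ~q, w0
6. [](s -> q), w1
7. s -> q, w1
8. q, w1
Accessibility: w0Rw0, w0Rw1, w1Rw1
Complete open branch: countermodel on an S4-frame, so not valid in S4, nor in K, T (the same frame is also a K-frame and a T-frame).
S5-tableau for the negation ~(<>[](s -> q) -> (s -> q)):
1. ~(<>[](s -> q) -> (s -> q)), w0
2. <>[](s -> q), w0
3. ~(s -> q), w0
4. s, w0
5. ~q, w0
6. [](s -> q), w1
7. s -> q, w0
8. s -> q, w1
9. q, w0
Accessibility: w0Rw0, w0Rw1, w1Rw0, w1Rw1
Branch closes: q and ~q both at w0.
Every branch closes (one shown): valid in S5.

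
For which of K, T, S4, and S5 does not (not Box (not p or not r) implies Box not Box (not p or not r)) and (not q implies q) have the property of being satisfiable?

S5-tableau for the formula:
1. not (not Box (not p or not r) implies Box not Box (not p or not r)) and (not q implies q), 0
2. not (not Box (not p or not r) implies Box not Box (not p or not r)), 0
3. not q implies q, 0
4. not Box (not p or not r), 0
5. not Box not Box (not p or not r), 0
6. q, 0
7. not (not p or not r), 1
8. p, 1
9. r, 1
10. Box (not p or not r), 2
11. not p or not r, 0
12. not p or not r, 1
13. not p or not r, 2
14. not r, 0
15. not r, 1
Accessibility: 0R0, 0R1, 0R2, 1R0, 1R1, 1R2, 2R0, 2R1, 2R2
Branch closes: r and not r both at 1.
Every branch closes (one shown): unsatisfiable in S5.
S4-tableau for the formula:
1. not (not Box (not p or not r) implies Box not Box (not p or not r)) and (not q implies q), 0
2. not (not Box (not p or not r) implies Box not Box (not p or not r)), 0
3. not q implies q, 0
4. not Box (not p or not r), 0
5. not Box not Box (not p or not r), 0
6. q, 0
7. not (not p or not r), 1
8. p, 1
9. r, 1
10. Box (not p or not r), 2
11. not p or not r, 2
12. not r, 2
Accessibility: 0R0, 0R1, 0R2, 1R1, 2R2
Complete open branch: satisfiable in S4, hence also in K, T (this S4-model is also a K-model and a T-model).

K, T, S4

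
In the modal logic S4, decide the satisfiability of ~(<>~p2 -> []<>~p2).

Satisfiable (open branch found)

1. ~(<>~p2 -> []<>~p2), u
2. <>~p2, u
3. ~[]<>~p2, u
4. ~p2, v
5. ~<>~p2, w
6. p2, w
Accessibility: uRu, uRv, uRw, vRv, wRw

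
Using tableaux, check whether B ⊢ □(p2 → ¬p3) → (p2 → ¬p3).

Valid in B

Tableau for the negation ¬(□(p2 → ¬p3) → (p2 → ¬p3)):
1. ¬(□(p2 → ¬p3) → (p2 → ¬p3)), w0
2. □(p2 → ¬p3), w0
3. ¬(p2 → ¬p3), w0
4. p2, w0
5. p3, w0
6. p2 → ¬p3, w0
7. ¬p3, w0
Accessibility: w0Rw0
Branch closes: p3 and ¬p3 both at w0.
Every branch of the negation's tableau closes; the branch above is one of them.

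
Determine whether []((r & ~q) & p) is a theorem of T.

Tableau for the negation ~[]((r & ~q) & p):
1. ~[]((r & ~q) & p), 0
2. ~((r & ~q) & p), 1
3. ~p, 1
Accessibility: 0R0, 0R1, 1R1
The negation has an open branch (countermodel exists).

Invalid (countermodel exists)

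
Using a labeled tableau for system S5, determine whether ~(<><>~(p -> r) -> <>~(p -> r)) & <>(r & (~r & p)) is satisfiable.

Unsatisfiable

1. ~(<><>~(p -> r) -> <>~(p -> r)) & <>(r & (~r & p)), w0
2. ~(<><>~(p -> r) -> <>~(p -> r)), w0
3. <>(r & (~r & p)), w0
4. <><>~(p -> r), w0
5. ~<>~(p -> r), w0
6. p -> r, w0
7. r, w0
8. r & (~r & p), w1
9. r, w1
10. ~r & p, w1
11. ~r, w1
12. p, w1
Accessibility: w0Rw0, w0Rw1, w1Rw0, w1Rw1
Branch closes: r and ~r both at w1.
(One branch shown.) All branches close.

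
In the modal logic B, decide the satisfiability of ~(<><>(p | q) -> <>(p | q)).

1. ~(<><>(p | q) -> <>(p | q)), u
2. <><>(p | q), u   [~->-rule on 1]
3. ~<>(p | q), u   [~->-rule on 1]
4. ~(p | q), u   [~<>-rule on 3 via uRu]
5. ~p, u   [~|-rule on 4]
6. ~q, u   [~|-rule on 4]
7. <>(p | q), v   [<>-rule on 2: fresh world v, uRv]
8. ~(p | q), v   [~<>-rule on 3 via uRv]
9. ~p, v   [~|-rule on 8]
10. ~q, v   [~|-rule on 8]
11. p | q, w   [<>-rule on 7: fresh world w, vRw]
12. q, w   [|-rule on 11 (branches; this branch)]
Accessibility: uRu, uRv, vRu, vRv, vRw, wRv, wRw

Yes, satisfiable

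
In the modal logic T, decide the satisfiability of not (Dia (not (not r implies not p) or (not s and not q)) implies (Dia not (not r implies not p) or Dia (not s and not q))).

Unsatisfiable

1. not (Dia (not (not r implies not p) or (not s and not q)) implies (Dia not (not r implies not p) or Dia (not s and not q))), u
2. Dia (not (not r implies not p) or (not s and not q)), u
3. not (Dia not (not r implies not p) or Dia (not s and not q)), u
4. not Dia not (not r implies not p), u
5. not Dia (not s and not q), u
6. not r implies not p, u
7. not (not s and not q), u
8. not p, u
9. q, u
10. not (not r implies not p) or (not s and not q), v
11. not r implies not p, v
12. not (not s and not q), v
13. not s and not q, v
14. not s, v
15. not q, v
16. not p, v
17. q, v
Accessibility: uRu, uRv, vRv
Branch closes: q and not q both at v.
(One branch shown.) All branches close.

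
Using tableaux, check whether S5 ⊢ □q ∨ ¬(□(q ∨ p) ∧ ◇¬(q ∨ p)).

Tableau for the negation ¬(□q ∨ ¬(□(q ∨ p) ∧ ◇¬(q ∨ p))):
1. ¬(□q ∨ ¬(□(q ∨ p) ∧ ◇¬(q ∨ p))), u
2. ¬□q, u   [¬∨-rule on 1]
3. □(q ∨ p) ∧ ◇¬(q ∨ p), u   [¬∨-rule on 1]
4. □(q ∨ p), u   [∧-rule on 3]
5. ◇¬(q ∨ p), u   [∧-rule on 3]
6. q ∨ p, u   [□-rule on 4 via uRu]
7. p, u   [∨-rule on 6 (branches; this branch)]
8. ¬q, v   [¬□-rule on 2: fresh world v, uRv]
9. q ∨ p, v   [□-rule on 4 via uRv]
10. p, v   [∨-rule on 9 (branches; this branch)]
11. ¬(q ∨ p), w   [◇-rule on 5: fresh world w, uRw]
12. ¬q, w   [¬∨-rule on 11]
13. ¬p, w   [¬∨-rule on 11]
14. q ∨ p, w   [□-rule on 4 via uRw]
15. p, w   [∨-rule on 14 (branches; this branch)]
Accessibility: uRu, uRv, uRw, vRu, vRv, vRw, wRu, wRv, wRw
Branch closes: p and ¬p both at w.
Every branch of the negation's tableau closes; the branch above is one of them.

Valid in S5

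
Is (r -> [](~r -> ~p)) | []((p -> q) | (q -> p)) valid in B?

Tableau for the negation ~((r -> [](~r -> ~p)) | []((p -> q) | (q -> p))):
1. ~((r -> [](~r -> ~p)) | []((p -> q) | (q -> p))), 0
2. ~(r -> [](~r -> ~p)), 0
3. ~[]((p -> q) | (q -> p)), 0
4. r, 0
5. ~[](~r -> ~p), 0
6. ~((p -> q) | (q -> p)), 1
7. ~(p -> q), 1
8. ~(q -> p), 1
9. p, 1
10. ~q, 1
11. q, 1
12. ~p, 1
Accessibility: 0R0, 0R1, 1R0, 1R1
Branch closes: q and ~q both at 1.
All branches of the negation close; one closing branch shown above.

Valid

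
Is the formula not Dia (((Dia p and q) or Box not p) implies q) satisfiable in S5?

1. not Dia (((Dia p and q) or Box not p) implies q), u
2. not (((Dia p and q) or Box not p) implies q), u
3. (Dia p and q) or Box not p, u
4. not q, u
5. Box not p, u
6. not p, u
Accessibility: uRu

Satisfiable (open branch found)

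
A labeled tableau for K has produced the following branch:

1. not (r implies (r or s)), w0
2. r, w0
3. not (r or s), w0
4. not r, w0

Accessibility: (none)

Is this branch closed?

Both r and not r appear at w0.

Closed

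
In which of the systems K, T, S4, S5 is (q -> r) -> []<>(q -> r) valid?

S5

S5-tableau for the negation ~((q -> r) -> []<>(q -> r)):
1. ~((q -> r) -> []<>(q -> r)), u
2. q -> r, u
3. ~[]<>(q -> r), u
4. r, u
5. ~<>(q -> r), v
6. ~(q -> r), u
7. q, u
8. ~r, u
Accessibility: uRu, uRv, vRu, vRv
Branch closes: r and ~r both at u.
Every branch closes (one shown): valid in S5.
S4-tableau for the negation ~((q -> r) -> []<>(q -> r)):
1. ~((q -> r) -> []<>(q -> r)), u
2. q -> r, u
3. ~[]<>(q -> r), u
4. r, u
5. ~<>(q -> r), v
6. ~(q -> r), v
7. q, v
8. ~r, v
Accessibility: uRu, uRv, vRv
Complete open branch: countermodel on an S4-frame, so not valid in S4, nor in K, T (the same frame is also a K-frame and a T-frame).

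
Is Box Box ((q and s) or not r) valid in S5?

Not valid

Tableau for the negation not Box Box ((q and s) or not r):
1. not Box Box ((q and s) or not r), 0
2. not Box ((q and s) or not r), 1
3. not ((q and s) or not r), 2
4. not (q and s), 2
5. r, 2
6. not s, 2
Accessibility: 0R0, 0R1, 0R2, 1R0, 1R1, 1R2, 2R0, 2R1, 2R2
The negation has an open branch (countermodel exists).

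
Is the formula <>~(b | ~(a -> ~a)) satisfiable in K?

1. <>~(b | ~(a -> ~a)), u
2. ~(b | ~(a -> ~a)), v   [<>-rule on 1: fresh world v, uRv]
3. ~b, v   [~|-rule on 2]
4. a -> ~a, v   [~|-rule on 2]
5. ~a, v   [->-rule on 4 (branches; this branch)]
Accessibility: uRv

Satisfiable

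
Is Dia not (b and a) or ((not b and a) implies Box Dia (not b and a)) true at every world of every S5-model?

Tableau for the negation not (Dia not (b and a) or ((not b and a) implies Box Dia (not b and a))):
1. not (Dia not (b and a) or ((not b and a) implies Box Dia (not b and a))), u
2. not Dia not (b and a), u
3. not ((not b and a) implies Box Dia (not b and a)), u
4. not b and a, u
5. not Box Dia (not b and a), u
6. not b, u
7. a, u
8. b and a, u
9. b, u
Accessibility: uRu
Branch closes: b and not b both at u.
Every branch of the negation's tableau closes; the branch above is one of them.

Valid in S5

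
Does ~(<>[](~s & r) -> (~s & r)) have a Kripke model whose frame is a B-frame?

No, unsatisfiable

1. ~(<>[](~s & r) -> (~s & r)), w0
2. <>[](~s & r), w0
3. ~(~s & r), w0
4. ~r, w0
5. [](~s & r), w1
6. ~s & r, w0
7. ~s, w0
8. r, w0
Accessibility: w0Rw0, w0Rw1, w1Rw0, w1Rw1
Branch closes: r and ~r both at w0.
(One branch shown.) All branches close.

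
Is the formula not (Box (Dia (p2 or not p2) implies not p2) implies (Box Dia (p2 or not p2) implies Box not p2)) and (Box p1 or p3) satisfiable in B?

Unsatisfiable (every branch closes)

1. not (Box (Dia (p2 or not p2) implies not p2) implies (Box Dia (p2 or not p2) implies Box not p2)) and (Box p1 or p3), 0
2. not (Box (Dia (p2 or not p2) implies not p2) implies (Box Dia (p2 or not p2) implies Box not p2)), 0
3. Box p1 or p3, 0
4. Box (Dia (p2 or not p2) implies not p2), 0
5. not (Box Dia (p2 or not p2) implies Box not p2), 0
6. Box Dia (p2 or not p2), 0
7. not Box not p2, 0
8. Dia (p2 or not p2) implies not p2, 0
9. Dia (p2 or not p2), 0
10. Box p1, 0
11. p1, 0
12. not p2, 0
13. p2, 1
14. Dia (p2 or not p2) implies not p2, 1
15. Dia (p2 or not p2), 1
16. p1, 1
17. not Dia (p2 or not p2), 1
18. not (p2 or not p2), 0
19. p2, 0
Accessibility: 0R0, 0R1, 1R0, 1R1
Branch closes: p2 and not p2 both at 0.
(One branch shown.) All branches close.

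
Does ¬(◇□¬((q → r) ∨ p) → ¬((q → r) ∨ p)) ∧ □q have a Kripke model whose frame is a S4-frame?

Satisfiable (open branch found)

1. ¬(◇□¬((q → r) ∨ p) → ¬((q → r) ∨ p)) ∧ □q, u
2. ¬(◇□¬((q → r) ∨ p) → ¬((q → r) ∨ p)), u   [∧-rule on 1]
3. □q, u   [∧-rule on 1]
4. ◇□¬((q → r) ∨ p), u   [¬→-rule on 2]
5. (q → r) ∨ p, u   [¬→-rule on 2]
6. q, u   [□-rule on 3 via uRu]
7. p, u   [∨-rule on 5 (branches; this branch)]
8. □¬((q → r) ∨ p), v   [◇-rule on 4: fresh world v, uRv]
9. q, v   [□-rule on 3 via uRv]
10. ¬((q → r) ∨ p), v   [□-rule on 8 via vRv]
11. ¬(q → r), v   [¬∨-rule on 10]
12. ¬p, v   [¬∨-rule on 10]
13. ¬r, v   [¬→-rule on 11]
Accessibility: uRu, uRv, vRv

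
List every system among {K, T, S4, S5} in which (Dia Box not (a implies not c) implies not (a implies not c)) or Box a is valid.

S4-tableau for the negation not ((Dia Box not (a implies not c) implies not (a implies not c)) or Box a):
1. not ((Dia Box not (a implies not c) implies not (a implies not c)) or Box a), 0
2. not (Dia Box not (a implies not c) implies not (a implies not c)), 0   [neg-or-rule on 1]
3. not Box a, 0   [neg-or-rule on 1]
4. Dia Box not (a implies not c), 0   [neg-implies-rule on 2]
5. a implies not c, 0   [neg-implies-rule on 2]
6. not c, 0   [implies-rule on 5 (branches; this branch)]
7. not a, 1   [neg-Box-rule on 3: fresh world 1, 0R1]
8. Box not (a implies not c), 2   [Dia-rule on 4: fresh world 2, 0R2]
9. not (a implies not c), 2   [Box-rule on 8 via 2R2]
10. a, 2   [neg-implies-rule on 9]
11. c, 2   [neg-implies-rule on 9]
Accessibility: 0R0, 0R1, 0R2, 1R1, 2R2
Complete open branch: countermodel on an S4-frame, so not valid in S4, nor in K, T (the same frame is also a K-frame and a T-frame).
S5-tableau for the negation not ((Dia Box not (a implies not c) implies not (a implies not c)) or Box a):
1. not ((Dia Box not (a implies not c) implies not (a implies not c)) or Box a), 0
2. not (Dia Box not (a implies not c) implies not (a implies not c)), 0   [neg-or-rule on 1]
3. not Box a, 0   [neg-or-rule on 1]
4. Dia Box not (a implies not c), 0   [neg-implies-rule on 2]
5. a implies not c, 0   [neg-implies-rule on 2]
6. not c, 0   [implies-rule on 5 (branches; this branch)]
7. not a, 1   [neg-Box-rule on 3: fresh world 1, 0R1]
8. Box not (a implies not c), 2   [Dia-rule on 4: fresh world 2, 0R2]
9. not (a implies not c), 0   [Box-rule on 8 via 2R0]
10. a, 0   [neg-implies-rule on 9]
11. c, 0   [neg-implies-rule on 9]
Accessibility: 0R0, 0R1, 0R2, 1R0, 1R1, 1R2, 2R0, 2R1, 2R2
Branch closes: c and not c both at 0.
Every branch closes (one shown): valid in S5.

S5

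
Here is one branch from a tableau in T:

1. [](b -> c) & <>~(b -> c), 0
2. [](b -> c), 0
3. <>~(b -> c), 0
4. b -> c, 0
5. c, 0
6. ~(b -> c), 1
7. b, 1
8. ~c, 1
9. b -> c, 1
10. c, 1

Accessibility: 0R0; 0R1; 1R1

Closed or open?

Both c and ~c appear at 1.

Closed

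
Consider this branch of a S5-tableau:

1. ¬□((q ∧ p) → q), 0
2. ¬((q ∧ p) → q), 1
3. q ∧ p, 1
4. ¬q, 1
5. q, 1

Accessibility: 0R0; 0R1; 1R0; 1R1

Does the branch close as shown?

Both q and ¬q appear at 1.

Closed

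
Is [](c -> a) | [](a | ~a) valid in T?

Valid

Tableau for the negation ~([](c -> a) | [](a | ~a)):
1. ~([](c -> a) | [](a | ~a)), u
2. ~[](c -> a), u
3. ~[](a | ~a), u
4. ~(c -> a), v
5. c, v
6. ~a, v
7. ~(a | ~a), w
8. ~a, w
9. a, w
Accessibility: uRu, uRv, uRw, vRv, wRw
Branch closes: a and ~a both at w.
All branches of the negation close; one closing branch shown above.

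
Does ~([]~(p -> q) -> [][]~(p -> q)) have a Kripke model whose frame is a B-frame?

1. ~([]~(p -> q) -> [][]~(p -> q)), u
2. []~(p -> q), u
3. ~[][]~(p -> q), u
4. ~(p -> q), u
5. p, u
6. ~q, u
7. ~[]~(p -> q), v
8. ~(p -> q), v
9. p, v
10. ~q, v
11. p -> q, w
12. q, w
Accessibility: uRu, uRv, vRu, vRv, vRw, wRv, wRw

Satisfiable (open branch found)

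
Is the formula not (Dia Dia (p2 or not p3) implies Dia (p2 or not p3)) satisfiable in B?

1. not (Dia Dia (p2 or not p3) implies Dia (p2 or not p3)), w0
2. Dia Dia (p2 or not p3), w0
3. not Dia (p2 or not p3), w0
4. not (p2 or not p3), w0
5. not p2, w0
6. p3, w0
7. Dia (p2 or not p3), w1
8. not (p2 or not p3), w1
9. not p2, w1
10. p3, w1
11. p2 or not p3, w2
12. not p3, w2
Accessibility: w0Rw0, w0Rw1, w1Rw0, w1Rw1, w1Rw2, w2Rw1, w2Rw2

Yes, satisfiable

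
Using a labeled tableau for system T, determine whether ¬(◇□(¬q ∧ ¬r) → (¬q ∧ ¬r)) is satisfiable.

Satisfiable (open branch found)

1. ¬(◇□(¬q ∧ ¬r) → (¬q ∧ ¬r)), u
2. ◇□(¬q ∧ ¬r), u
3. ¬(¬q ∧ ¬r), u
4. r, u
5. □(¬q ∧ ¬r), v
6. ¬q ∧ ¬r, v
7. ¬q, v
8. ¬r, v
Accessibility: uRu, uRv, vRv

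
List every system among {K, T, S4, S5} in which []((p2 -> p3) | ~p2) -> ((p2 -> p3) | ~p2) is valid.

T, S4, S5

K-tableau for the negation ~([]((p2 -> p3) | ~p2) -> ((p2 -> p3) | ~p2)):
1. ~([]((p2 -> p3) | ~p2) -> ((p2 -> p3) | ~p2)), 0
2. []((p2 -> p3) | ~p2), 0
3. ~((p2 -> p3) | ~p2), 0
4. ~(p2 -> p3), 0
5. p2, 0
6. ~p3, 0
Complete open branch: countermodel on a K-frame, so not valid in K.
T-tableau for the negation ~([]((p2 -> p3) | ~p2) -> ((p2 -> p3) | ~p2)):
1. ~([]((p2 -> p3) | ~p2) -> ((p2 -> p3) | ~p2)), 0
2. []((p2 -> p3) | ~p2), 0
3. ~((p2 -> p3) | ~p2), 0
4. ~(p2 -> p3), 0
5. p2, 0
6. ~p3, 0
7. (p2 -> p3) | ~p2, 0
8. p2 -> p3, 0
9. p3, 0
Accessibility: 0R0
Branch closes: p3 and ~p3 both at 0.
Every branch closes (one shown): valid in T, hence also in S4, S5 (every theorem of T is a theorem of S4 and S5).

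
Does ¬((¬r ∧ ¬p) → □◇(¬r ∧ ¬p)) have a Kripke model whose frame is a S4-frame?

Satisfiable

1. ¬((¬r ∧ ¬p) → □◇(¬r ∧ ¬p)), 0
2. ¬r ∧ ¬p, 0
3. ¬□◇(¬r ∧ ¬p), 0
4. ¬r, 0
5. ¬p, 0
6. ¬◇(¬r ∧ ¬p), 1
7. ¬(¬r ∧ ¬p), 1
8. p, 1
Accessibility: 0R0, 0R1, 1R1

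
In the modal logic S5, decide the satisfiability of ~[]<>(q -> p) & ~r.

Yes, satisfiable

1. ~[]<>(q -> p) & ~r, 0
2. ~[]<>(q -> p), 0
3. ~r, 0
4. ~<>(q -> p), 1
5. ~(q -> p), 0
6. q, 0
7. ~p, 0
8. ~(q -> p), 1
9. q, 1
10. ~p, 1
Accessibility: 0R0, 0R1, 1R0, 1R1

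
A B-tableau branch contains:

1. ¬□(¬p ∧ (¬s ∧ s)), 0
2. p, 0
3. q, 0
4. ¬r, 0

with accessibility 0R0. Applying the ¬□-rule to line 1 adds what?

a fresh world 1 with 0R1, and ¬(¬p ∧ (¬s ∧ s)) at 1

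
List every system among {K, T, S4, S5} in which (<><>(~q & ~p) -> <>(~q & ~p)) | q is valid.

S4, S5

T-tableau for the negation ~((<><>(~q & ~p) -> <>(~q & ~p)) | q):
1. ~((<><>(~q & ~p) -> <>(~q & ~p)) | q), u
2. ~(<><>(~q & ~p) -> <>(~q & ~p)), u
3. ~q, u
4. <><>(~q & ~p), u
5. ~<>(~q & ~p), u
6. ~(~q & ~p), u
7. p, u
8. <>(~q & ~p), v
9. ~(~q & ~p), v
10. p, v
11. ~q & ~p, w
12. ~q, w
13. ~p, w
Accessibility: uRu, uRv, vRv, vRw, wRw
Complete open branch: countermodel on a T-frame, so not valid in T, nor in K (the same frame is also a K-frame).
S4-tableau for the negation ~((<><>(~q & ~p) -> <>(~q & ~p)) | q):
1. ~((<><>(~q & ~p) -> <>(~q & ~p)) | q), u
2. ~(<><>(~q & ~p) -> <>(~q & ~p)), u
3. ~q, u
4. <><>(~q & ~p), u
5. ~<>(~q & ~p), u
6. ~(~q & ~p), u
7. p, u
8. <>(~q & ~p), v
9. ~(~q & ~p), v
10. p, v
11. ~q & ~p, w
12. ~q, w
13. ~p, w
14. ~(~q & ~p), w
15. p, w
Accessibility: uRu, uRv, uRw, vRv, vRw, wRw
Branch closes: p and ~p both at w.
Every branch closes (one shown): valid in S4, hence also in S5 (every theorem of S4 is a theorem of S5).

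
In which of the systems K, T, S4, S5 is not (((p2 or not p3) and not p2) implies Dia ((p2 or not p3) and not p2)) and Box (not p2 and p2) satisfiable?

K

K-tableau for the formula:
1. not (((p2 or not p3) and not p2) implies Dia ((p2 or not p3) and not p2)) and Box (not p2 and p2), 0
2. not (((p2 or not p3) and not p2) implies Dia ((p2 or not p3) and not p2)), 0
3. Box (not p2 and p2), 0
4. (p2 or not p3) and not p2, 0
5. not Dia ((p2 or not p3) and not p2), 0
6. p2 or not p3, 0
7. not p2, 0
8. not p3, 0
Complete open branch: satisfiable in K.
T-tableau for the formula:
1. not (((p2 or not p3) and not p2) implies Dia ((p2 or not p3) and not p2)) and Box (not p2 and p2), 0
2. not (((p2 or not p3) and not p2) implies Dia ((p2 or not p3) and not p2)), 0
3. Box (not p2 and p2), 0
4. (p2 or not p3) and not p2, 0
5. not Dia ((p2 or not p3) and not p2), 0
6. p2 or not p3, 0
7. not p2, 0
8. not p2 and p2, 0
9. p2, 0
Accessibility: 0R0
Branch closes: p2 and not p2 both at 0.
Every branch closes (one shown): unsatisfiable in T, hence also in S4, S5 (every S4/S5-frame is a T-frame).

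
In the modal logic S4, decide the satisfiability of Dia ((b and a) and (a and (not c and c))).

1. Dia ((b and a) and (a and (not c and c))), w0
2. (b and a) and (a and (not c and c)), w1
3. b and a, w1
4. a and (not c and c), w1
5. b, w1
6. a, w1
7. not c and c, w1
8. not c, w1
9. c, w1
Accessibility: w0Rw0, w0Rw1, w1Rw1
Branch closes: c and not c both at w1.
All branches of the tableau close; one closing branch shown above.

No, unsatisfiable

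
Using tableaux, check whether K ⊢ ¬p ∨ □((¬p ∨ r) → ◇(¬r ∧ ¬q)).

Invalid (countermodel exists)

Tableau for the negation ¬(¬p ∨ □((¬p ∨ r) → ◇(¬r ∧ ¬q))):
1. ¬(¬p ∨ □((¬p ∨ r) → ◇(¬r ∧ ¬q))), w0
2. p, w0
3. ¬□((¬p ∨ r) → ◇(¬r ∧ ¬q)), w0
4. ¬((¬p ∨ r) → ◇(¬r ∧ ¬q)), w1
5. ¬p ∨ r, w1
6. ¬◇(¬r ∧ ¬q), w1
7. r, w1
Accessibility: w0Rw1
The negation has an open branch (countermodel exists).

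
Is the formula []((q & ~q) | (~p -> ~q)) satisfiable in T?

1. []((q & ~q) | (~p -> ~q)), w0
2. (q & ~q) | (~p -> ~q), w0
3. ~p -> ~q, w0
4. ~q, w0
Accessibility: w0Rw0

Satisfiable (open branch found)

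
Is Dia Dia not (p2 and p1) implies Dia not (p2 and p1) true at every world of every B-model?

Tableau for the negation not (Dia Dia not (p2 and p1) implies Dia not (p2 and p1)):
1. not (Dia Dia not (p2 and p1) implies Dia not (p2 and p1)), 0
2. Dia Dia not (p2 and p1), 0
3. not Dia not (p2 and p1), 0
4. p2 and p1, 0
5. p2, 0
6. p1, 0
7. Dia not (p2 and p1), 1
8. p2 and p1, 1
9. p2, 1
10. p1, 1
11. not (p2 and p1), 2
12. not p1, 2
Accessibility: 0R0, 0R1, 1R0, 1R1, 1R2, 2R1, 2R2
The negation has an open branch (countermodel exists).

Invalid (countermodel exists)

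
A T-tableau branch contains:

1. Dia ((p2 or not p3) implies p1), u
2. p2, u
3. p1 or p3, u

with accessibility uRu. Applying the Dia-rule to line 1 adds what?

a fresh world v with uRv, and (p2 or not p3) implies p1 at v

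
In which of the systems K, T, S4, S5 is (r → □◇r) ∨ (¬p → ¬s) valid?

S5

S5-tableau for the negation ¬((r → □◇r) ∨ (¬p → ¬s)):
1. ¬((r → □◇r) ∨ (¬p → ¬s)), u
2. ¬(r → □◇r), u   [¬∨-rule on 1]
3. ¬(¬p → ¬s), u   [¬∨-rule on 1]
4. r, u   [¬→-rule on 2]
5. ¬□◇r, u   [¬→-rule on 2]
6. ¬p, u   [¬→-rule on 3]
7. s, u   [¬→-rule on 3]
8. ¬◇r, v   [¬□-rule on 5: fresh world v, uRv]
9. ¬r, u   [¬◇-rule on 8 via vRu]
Accessibility: uRu, uRv, vRu, vRv
Branch closes: r and ¬r both at u.
Every branch closes (one shown): valid in S5.
S4-tableau for the negation ¬((r → □◇r) ∨ (¬p → ¬s)):
1. ¬((r → □◇r) ∨ (¬p → ¬s)), u
2. ¬(r → □◇r), u   [¬∨-rule on 1]
3. ¬(¬p → ¬s), u   [¬∨-rule on 1]
4. r, u   [¬→-rule on 2]
5. ¬□◇r, u   [¬→-rule on 2]
6. ¬p, u   [¬→-rule on 3]
7. s, u   [¬→-rule on 3]
8. ¬◇r, v   [¬□-rule on 5: fresh world v, uRv]
9. ¬r, v   [¬◇-rule on 8 via vRv]
Accessibility: uRu, uRv, vRv
Complete open branch: countermodel on an S4-frame, so not valid in S4, nor in K, T (the same frame is also a K-frame and a T-frame).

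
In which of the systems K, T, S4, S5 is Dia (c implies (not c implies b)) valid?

T, S4, S5

T-tableau for the negation not Dia (c implies (not c implies b)):
1. not Dia (c implies (not c implies b)), u
2. not (c implies (not c implies b)), u   [neg-Dia-rule on 1 via uRu]
3. c, u   [neg-implies-rule on 2]
4. not (not c implies b), u   [neg-implies-rule on 2]
5. not c, u   [neg-implies-rule on 4]
6. not b, u   [neg-implies-rule on 4]
Accessibility: uRu
Branch closes: c and not c both at u.
Every branch closes (one shown): valid in T, hence also in S4, S5 (every theorem of T is a theorem of S4 and S5).
K-tableau for the negation not Dia (c implies (not c implies b)):
1. not Dia (c implies (not c implies b)), u
Complete open branch: countermodel on a K-frame, so not valid in K.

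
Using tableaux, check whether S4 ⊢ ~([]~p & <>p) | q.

Valid

Tableau for the negation ~(~([]~p & <>p) | q):
1. ~(~([]~p & <>p) | q), 0
2. []~p & <>p, 0
3. ~q, 0
4. []~p, 0
5. <>p, 0
6. ~p, 0
7. p, 1
8. ~p, 1
Accessibility: 0R0, 0R1, 1R1
Branch closes: p and ~p both at 1.
Every branch of the negation's tableau closes; the branch above is one of them.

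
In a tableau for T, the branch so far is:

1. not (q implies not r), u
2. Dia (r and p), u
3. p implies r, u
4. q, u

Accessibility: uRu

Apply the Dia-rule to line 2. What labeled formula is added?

a fresh world v with uRv, and r and p at v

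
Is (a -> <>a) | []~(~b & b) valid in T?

Tableau for the negation ~((a -> <>a) | []~(~b & b)):
1. ~((a -> <>a) | []~(~b & b)), u
2. ~(a -> <>a), u
3. ~[]~(~b & b), u
4. a, u
5. ~<>a, u
6. ~a, u
Accessibility: uRu
Branch closes: a and ~a both at u.
Every branch of the negation's tableau closes; the branch above is one of them.

Valid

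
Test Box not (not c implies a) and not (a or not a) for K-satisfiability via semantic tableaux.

1. Box not (not c implies a) and not (a or not a), u
2. Box not (not c implies a), u
3. not (a or not a), u
4. not a, u
5. a, u
Branch closes: a and not a both at u.
Every branch closes; the branch above is one of them.

Unsatisfiable (every branch closes)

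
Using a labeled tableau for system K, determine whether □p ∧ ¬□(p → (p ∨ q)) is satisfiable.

1. □p ∧ ¬□(p → (p ∨ q)), w0
2. □p, w0
3. ¬□(p → (p ∨ q)), w0
4. ¬(p → (p ∨ q)), w1
5. p, w1
6. ¬(p ∨ q), w1
7. ¬p, w1
8. ¬q, w1
Accessibility: w0Rw1
Branch closes: p and ¬p both at w1.
(One branch shown.) All branches close.

No, unsatisfiable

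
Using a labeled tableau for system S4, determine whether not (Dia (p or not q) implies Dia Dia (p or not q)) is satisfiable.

1. not (Dia (p or not q) implies Dia Dia (p or not q)), 0
2. Dia (p or not q), 0
3. not Dia Dia (p or not q), 0
4. not Dia (p or not q), 0
5. not (p or not q), 0
6. not p, 0
7. q, 0
8. p or not q, 1
9. not Dia (p or not q), 1
10. not (p or not q), 1
11. not p, 1
12. q, 1
13. not q, 1
Accessibility: 0R0, 0R1, 1R1
Branch closes: q and not q both at 1.
Every branch closes; the branch above is one of them.

Unsatisfiable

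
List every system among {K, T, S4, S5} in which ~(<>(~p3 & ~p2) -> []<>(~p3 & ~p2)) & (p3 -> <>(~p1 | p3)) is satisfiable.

S5-tableau for the formula:
1. ~(<>(~p3 & ~p2) -> []<>(~p3 & ~p2)) & (p3 -> <>(~p1 | p3)), w0
2. ~(<>(~p3 & ~p2) -> []<>(~p3 & ~p2)), w0
3. p3 -> <>(~p1 | p3), w0
4. <>(~p3 & ~p2), w0
5. ~[]<>(~p3 & ~p2), w0
6. <>(~p1 | p3), w0
7. ~p3 & ~p2, w1
8. ~p3, w1
9. ~p2, w1
10. ~<>(~p3 & ~p2), w2
11. ~(~p3 & ~p2), w0
12. ~(~p3 & ~p2), w1
13. ~(~p3 & ~p2), w2
14. p2, w0
15. p2, w1
Accessibility: w0Rw0, w0Rw1, w0Rw2, w1Rw0, w1Rw1, w1Rw2, w2Rw0, w2Rw1, w2Rw2
Branch closes: p2 and ~p2 both at w1.
Every branch closes (one shown): unsatisfiable in S5.
S4-tableau for the formula:
1. ~(<>(~p3 & ~p2) -> []<>(~p3 & ~p2)) & (p3 -> <>(~p1 | p3)), w0
2. ~(<>(~p3 & ~p2) -> []<>(~p3 & ~p2)), w0
3. p3 -> <>(~p1 | p3), w0
4. <>(~p3 & ~p2), w0
5. ~[]<>(~p3 & ~p2), w0
6. <>(~p1 | p3), w0
7. ~p3 & ~p2, w1
8. ~p3, w1
9. ~p2, w1
10. ~<>(~p3 & ~p2), w2
11. ~(~p3 & ~p2), w2
12. p2, w2
13. ~p1 | p3, w3
14. p3, w3
Accessibility: w0Rw0, w0Rw1, w0Rw2, w0Rw3, w1Rw1, w2Rw2, w3Rw3
Complete open branch: satisfiable in S4, hence also in K, T (this S4-model is also a K-model and a T-model).

K, T, S4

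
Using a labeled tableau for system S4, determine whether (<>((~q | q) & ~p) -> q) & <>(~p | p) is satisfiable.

1. (<>((~q | q) & ~p) -> q) & <>(~p | p), w0
2. <>((~q | q) & ~p) -> q, w0
3. <>(~p | p), w0
4. q, w0
5. ~p | p, w1
6. p, w1
Accessibility: w0Rw0, w0Rw1, w1Rw1

Satisfiable (open branch found)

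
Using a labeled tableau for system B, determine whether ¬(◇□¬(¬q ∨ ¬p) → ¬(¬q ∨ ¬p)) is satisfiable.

1. ¬(◇□¬(¬q ∨ ¬p) → ¬(¬q ∨ ¬p)), u
2. ◇□¬(¬q ∨ ¬p), u   [¬→-rule on 1]
3. ¬q ∨ ¬p, u   [¬→-rule on 1]
4. ¬p, u   [∨-rule on 3 (branches; this branch)]
5. □¬(¬q ∨ ¬p), v   [◇-rule on 2: fresh world v, uRv]
6. ¬(¬q ∨ ¬p), u   [□-rule on 5 via vRu]
7. q, u   [¬∨-rule on 6]
8. p, u   [¬∨-rule on 6]
Accessibility: uRu, uRv, vRu, vRv
Branch closes: p and ¬p both at u.
Every branch closes; the branch above is one of them.

Unsatisfiable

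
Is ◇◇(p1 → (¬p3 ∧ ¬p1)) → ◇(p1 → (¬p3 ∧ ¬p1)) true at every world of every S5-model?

Tableau for the negation ¬(◇◇(p1 → (¬p3 ∧ ¬p1)) → ◇(p1 → (¬p3 ∧ ¬p1))):
1. ¬(◇◇(p1 → (¬p3 ∧ ¬p1)) → ◇(p1 → (¬p3 ∧ ¬p1))), 0
2. ◇◇(p1 → (¬p3 ∧ ¬p1)), 0
3. ¬◇(p1 → (¬p3 ∧ ¬p1)), 0
4. ¬(p1 → (¬p3 ∧ ¬p1)), 0
5. p1, 0
6. ¬(¬p3 ∧ ¬p1), 0
7. ◇(p1 → (¬p3 ∧ ¬p1)), 1
8. ¬(p1 → (¬p3 ∧ ¬p1)), 1
9. p1, 1
10. ¬(¬p3 ∧ ¬p1), 1
11. p1 → (¬p3 ∧ ¬p1), 2
12. ¬(p1 → (¬p3 ∧ ¬p1)), 2
13. p1, 2
14. ¬(¬p3 ∧ ¬p1), 2
15. ¬p3 ∧ ¬p1, 2
16. ¬p3, 2
17. ¬p1, 2
Accessibility: 0R0, 0R1, 0R2, 1R0, 1R1, 1R2, 2R0, 2R1, 2R2
Branch closes: p1 and ¬p1 both at 2.
All branches of the negation close; one closing branch shown above.

Valid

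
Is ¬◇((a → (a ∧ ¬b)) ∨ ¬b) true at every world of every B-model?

Not valid

Tableau for the negation ◇((a → (a ∧ ¬b)) ∨ ¬b):
1. ◇((a → (a ∧ ¬b)) ∨ ¬b), u
2. (a → (a ∧ ¬b)) ∨ ¬b, v   [◇-rule on 1: fresh world v, uRv]
3. ¬b, v   [∨-rule on 2 (branches; this branch)]
Accessibility: uRu, uRv, vRu, vRv
The negation has an open branch (countermodel exists).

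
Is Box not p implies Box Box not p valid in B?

Tableau for the negation not (Box not p implies Box Box not p):
1. not (Box not p implies Box Box not p), u
2. Box not p, u
3. not Box Box not p, u
4. not p, u
5. not Box not p, v
6. not p, v
7. p, w
Accessibility: uRu, uRv, vRu, vRv, vRw, wRv, wRw
The negation has an open branch (countermodel exists).

No, not valid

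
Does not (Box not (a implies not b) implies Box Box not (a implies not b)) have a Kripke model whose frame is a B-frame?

1. not (Box not (a implies not b) implies Box Box not (a implies not b)), 0
2. Box not (a implies not b), 0
3. not Box Box not (a implies not b), 0
4. not (a implies not b), 0
5. a, 0
6. b, 0
7. not Box not (a implies not b), 1
8. not (a implies not b), 1
9. a, 1
10. b, 1
11. a implies not b, 2
12. not b, 2
Accessibility: 0R0, 0R1, 1R0, 1R1, 1R2, 2R1, 2R2

Satisfiable (open branch found)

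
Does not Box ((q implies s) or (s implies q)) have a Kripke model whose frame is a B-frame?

1. not Box ((q implies s) or (s implies q)), u
2. not ((q implies s) or (s implies q)), v
3. not (q implies s), v
4. not (s implies q), v
5. q, v
6. not s, v
7. s, v
8. not q, v
Accessibility: uRu, uRv, vRu, vRv
Branch closes: s and not s both at v.
All branches of the tableau close; one closing branch shown above.

Unsatisfiable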